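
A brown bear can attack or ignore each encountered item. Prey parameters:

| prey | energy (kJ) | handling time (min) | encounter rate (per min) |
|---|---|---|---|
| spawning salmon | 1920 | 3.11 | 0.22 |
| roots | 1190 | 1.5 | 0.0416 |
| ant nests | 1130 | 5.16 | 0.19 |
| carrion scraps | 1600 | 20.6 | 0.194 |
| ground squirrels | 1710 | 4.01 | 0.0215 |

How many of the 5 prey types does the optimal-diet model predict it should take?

Rank by E/h (kJ/min): roots 793, spawning salmon 617, ground squirrels 426, ant nests 219, carrion scraps 77.7. Include each in turn until the next type's E/h falls below the running intake rate.
Rate on top 1: 46.6. spawning salmon: 617 > 46.6 → include.
Rate on top 2: 270.2. ground squirrels: 426 > 270.2 → include.
Rate on top 3: 277.5. ant nests: 219 < 277.5 → exclude; stop.
Optimal diet: roots, spawning salmon, ground squirrels — 3 of 5 types.

3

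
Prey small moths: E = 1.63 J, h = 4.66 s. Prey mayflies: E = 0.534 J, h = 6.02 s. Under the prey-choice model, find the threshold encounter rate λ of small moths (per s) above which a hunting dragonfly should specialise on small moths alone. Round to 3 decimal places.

The zero-one rule: include mayflies iff E₂/h₂ > λE₁/(1+λh₁). Equality gives the switch point.
λE₁h₂ = E₂ + λE₂h₁ ⇒ λ = E₂/(E₁h₂ − E₂h₁) = 0.534/(9.813 − 2.488) = 0.07291 per s.

0.073 per s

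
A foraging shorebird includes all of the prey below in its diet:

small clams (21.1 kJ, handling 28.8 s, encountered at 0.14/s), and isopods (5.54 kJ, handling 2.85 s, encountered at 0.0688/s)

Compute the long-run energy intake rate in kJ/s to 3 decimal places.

R = (0.14×21.1 + 0.0688×5.54) / (1 + 0.14×28.8 + 0.0688×2.85) = 3.335/5.228 = 0.6379 kJ/s.

0.638 kJ/s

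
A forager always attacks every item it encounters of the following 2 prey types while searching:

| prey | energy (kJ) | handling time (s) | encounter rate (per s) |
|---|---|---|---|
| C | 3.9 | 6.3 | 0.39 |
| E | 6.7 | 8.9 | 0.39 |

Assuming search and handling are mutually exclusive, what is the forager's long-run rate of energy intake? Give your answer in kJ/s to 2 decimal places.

R = (0.39×3.9 + 0.39×6.7) / (1 + 0.39×6.3 + 0.39×8.9) = 4.134/6.928 = 0.5967 kJ/s.

0.60 kJ/s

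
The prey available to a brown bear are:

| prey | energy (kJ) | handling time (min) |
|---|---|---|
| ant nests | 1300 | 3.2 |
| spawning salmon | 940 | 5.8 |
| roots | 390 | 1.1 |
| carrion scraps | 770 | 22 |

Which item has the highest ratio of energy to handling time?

ant nests

In descending order of E/h:
ant nests: 1300/3.2 = 406 kJ/min
roots: 390/1.1 = 355 kJ/min
spawning salmon: 940/5.8 = 162 kJ/min
carrion scraps: 770/22 = 35 kJ/min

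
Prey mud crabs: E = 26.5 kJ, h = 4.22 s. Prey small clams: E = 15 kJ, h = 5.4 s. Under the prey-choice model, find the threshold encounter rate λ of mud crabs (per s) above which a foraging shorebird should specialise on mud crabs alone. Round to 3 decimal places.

0.188 per s

The zero-one rule: include small clams iff E₂/h₂ > λE₁/(1+λh₁). Equality gives the switch point.
λE₁h₂ = E₂ + λE₂h₁ ⇒ λ = E₂/(E₁h₂ − E₂h₁) = 15/(143.1 − 63.3) = 0.188 per s.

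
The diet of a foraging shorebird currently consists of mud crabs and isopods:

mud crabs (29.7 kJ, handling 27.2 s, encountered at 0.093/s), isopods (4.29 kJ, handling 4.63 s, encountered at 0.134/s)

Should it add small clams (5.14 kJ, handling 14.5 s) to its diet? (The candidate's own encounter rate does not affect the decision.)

No

Current rate: (0.093×29.7 + 0.134×4.29)/(1 + 0.093×27.2 + 0.134×4.63) = 0.8041 kJ/s.
small clams: E/h = 5.14/14.5 = 0.3545 kJ/s.
0.3545 < 0.8041, so adding small clams would lower the average — exclude it.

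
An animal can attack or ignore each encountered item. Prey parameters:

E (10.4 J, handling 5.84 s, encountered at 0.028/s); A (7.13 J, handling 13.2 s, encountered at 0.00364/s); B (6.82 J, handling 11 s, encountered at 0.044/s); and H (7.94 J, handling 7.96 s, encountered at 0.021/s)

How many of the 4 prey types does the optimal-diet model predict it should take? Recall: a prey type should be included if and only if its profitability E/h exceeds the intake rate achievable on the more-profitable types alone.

Rank by E/h (J/s): E 1.78, H 0.997, B 0.62, A 0.54. Include each in turn until the next type's E/h falls below the running intake rate.
Rate on top 1: 0.2503. H: 0.997 > 0.2503 → include.
Rate on top 2: 0.3441. B: 0.62 > 0.3441 → include.
Rate on top 3: 0.4177. A: 0.54 > 0.4177 → include.
Optimal diet: E, H, B, A — 4 of 4 types.

4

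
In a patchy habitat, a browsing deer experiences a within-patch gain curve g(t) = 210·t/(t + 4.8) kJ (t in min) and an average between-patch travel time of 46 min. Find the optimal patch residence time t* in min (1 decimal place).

Maximise g(t)/(T+t): set derivative to zero → g'(t)(T+t) = g(t).
g'(t) = 210·4.8/(t + 4.8)². Setting 210·4.8/(t+4.8)² = 210t/[(t+4.8)(46+t)] gives 4.8(46+t) = t(t+4.8), so t² = 4.8×46 = 220.8.
t* = √220.8 = 14.86 min.

14.9 min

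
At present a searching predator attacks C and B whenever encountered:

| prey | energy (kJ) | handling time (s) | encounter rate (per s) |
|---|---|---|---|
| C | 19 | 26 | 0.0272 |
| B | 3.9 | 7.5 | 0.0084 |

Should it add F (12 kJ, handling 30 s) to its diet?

On C and B alone, R = ΣλE/(1+Σλh) = 0.5496/1.77 = 0.3105 kJ/s.
F: E/h = 12/30 = 0.4 kJ/s.
0.4 > 0.3105, so adding F raises the average — include it.

Yes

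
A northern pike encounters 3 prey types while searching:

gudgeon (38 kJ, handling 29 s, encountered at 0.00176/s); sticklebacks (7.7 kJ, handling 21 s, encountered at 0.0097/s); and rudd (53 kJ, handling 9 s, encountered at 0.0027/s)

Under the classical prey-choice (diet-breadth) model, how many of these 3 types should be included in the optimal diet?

Rank by E/h (kJ/s): rudd 5.89, gudgeon 1.31, sticklebacks 0.367. Include each in turn until the next type's E/h falls below the running intake rate.
Rate on top 1: 0.1397. gudgeon: 1.31 > 0.1397 → include.
Rate on top 2: 0.1953. sticklebacks: 0.367 > 0.1953 → include.
Optimal diet: rudd, gudgeon, sticklebacks — 3 of 3 types.

3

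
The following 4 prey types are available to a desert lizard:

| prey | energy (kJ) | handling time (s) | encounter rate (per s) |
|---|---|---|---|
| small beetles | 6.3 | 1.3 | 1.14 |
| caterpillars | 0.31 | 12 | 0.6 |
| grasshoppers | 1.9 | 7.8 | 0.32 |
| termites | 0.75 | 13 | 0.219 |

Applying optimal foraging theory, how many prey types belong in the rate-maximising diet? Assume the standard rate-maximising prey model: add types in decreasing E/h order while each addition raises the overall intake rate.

Rank by E/h (kJ/s): small beetles 4.85, grasshoppers 0.244, termites 0.0577, caterpillars 0.0258. Include each in turn until the next type's E/h falls below the running intake rate.
Rate on top 1: 2.894. grasshoppers: 0.244 < 2.894 → exclude; stop.
Optimal diet: small beetles — 1 of 4 types.

1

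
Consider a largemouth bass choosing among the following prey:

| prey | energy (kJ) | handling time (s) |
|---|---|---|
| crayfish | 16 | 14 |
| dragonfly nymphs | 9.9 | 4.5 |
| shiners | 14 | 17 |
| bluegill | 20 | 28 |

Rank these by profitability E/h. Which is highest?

In descending order of E/h:
dragonfly nymphs: 9.9/4.5 = 2.2 kJ/s
crayfish: 16/14 = 1.14 kJ/s
shiners: 14/17 = 0.824 kJ/s
bluegill: 20/28 = 0.714 kJ/s

dragonfly nymphs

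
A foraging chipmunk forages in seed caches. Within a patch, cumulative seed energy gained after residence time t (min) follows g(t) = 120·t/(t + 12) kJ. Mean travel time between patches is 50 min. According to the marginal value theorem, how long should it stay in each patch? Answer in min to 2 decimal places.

24.49 min

Optimal t* satisfies g'(t*) = g(t*)/(T + t*).
g'(t) = 120·12/(t + 12)². Setting 120·12/(t+12)² = 120t/[(t+12)(50+t)] gives 12(50+t) = t(t+12), so t² = 12×50 = 600.
t* = √600 = 24.49 min.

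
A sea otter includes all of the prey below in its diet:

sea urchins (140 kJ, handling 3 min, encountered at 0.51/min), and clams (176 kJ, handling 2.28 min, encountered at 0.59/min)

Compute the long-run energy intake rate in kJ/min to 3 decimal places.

Energy encountered per unit search time: 0.51×140 + 0.59×176 = 175.2 kJ/min.
Handling time per unit search time: 0.51×3 + 0.59×2.28 = 2.875.
Rate = 175.2/(1 + 2.875) = 45.22 kJ/min.

45.221 kJ/min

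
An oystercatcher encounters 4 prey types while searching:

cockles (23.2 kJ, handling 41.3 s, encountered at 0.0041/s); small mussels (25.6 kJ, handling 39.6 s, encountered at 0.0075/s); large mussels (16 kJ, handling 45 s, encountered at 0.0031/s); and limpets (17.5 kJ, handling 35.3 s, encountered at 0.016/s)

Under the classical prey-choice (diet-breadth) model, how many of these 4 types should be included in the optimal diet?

Profitabilities (E/h, kJ/s): small mussels 0.646, cockles 0.562, limpets 0.496, large mussels 0.356. Add prey in this order while the next type's profitability exceeds the intake rate on those already taken.
Rate on top 1: 0.148. cockles: 0.562 > 0.148 → include.
Rate on top 2: 0.1958. limpets: 0.496 > 0.1958 → include.
Rate on top 3: 0.2792. large mussels: 0.356 > 0.2792 → include.
Optimal diet: small mussels, cockles, limpets, large mussels — 4 of 4 types.

4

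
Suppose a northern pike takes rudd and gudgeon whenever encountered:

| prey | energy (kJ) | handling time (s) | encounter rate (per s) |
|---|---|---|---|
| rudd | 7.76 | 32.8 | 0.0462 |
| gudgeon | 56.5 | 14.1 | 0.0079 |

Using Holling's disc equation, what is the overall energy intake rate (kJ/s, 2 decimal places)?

0.31 kJ/s

R = (0.0462×7.76 + 0.0079×56.5) / (1 + 0.0462×32.8 + 0.0079×14.1) = 0.8049/2.627 = 0.3064 kJ/s.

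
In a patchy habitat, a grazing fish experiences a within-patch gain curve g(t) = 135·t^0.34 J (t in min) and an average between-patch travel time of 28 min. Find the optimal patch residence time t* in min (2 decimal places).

Optimal t* satisfies g'(t*) = g(t*)/(T + t*).
g'(t) = 0.34·135·t^-0.66. Setting 0.34·135·t^-0.66 = 135·t^0.34/(28+t) gives 0.34(28+t) = t, so 0.66·t = 0.34×28.
t* = 0.34×28/0.66 = 14.42 min.

14.42 min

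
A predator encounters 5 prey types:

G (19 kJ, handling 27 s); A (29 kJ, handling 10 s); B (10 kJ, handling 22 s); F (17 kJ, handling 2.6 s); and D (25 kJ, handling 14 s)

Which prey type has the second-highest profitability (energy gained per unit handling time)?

Profitability E/h (kJ/s): G = 19/27 = 0.704, A = 29/10 = 2.9, B = 10/22 = 0.455, F = 17/2.6 = 6.54, D = 25/14 = 1.79.
Ranked: F > A > D > G > B.

A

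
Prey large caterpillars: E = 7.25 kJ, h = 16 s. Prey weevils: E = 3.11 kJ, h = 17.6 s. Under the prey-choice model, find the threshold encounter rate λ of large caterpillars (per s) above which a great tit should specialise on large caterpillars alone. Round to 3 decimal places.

At the threshold, the rate on large caterpillars alone equals the profitability of weevils: λ·7.25/(1 + λ·16) = 3.11/17.6 = 0.1767.
Rearranging, λ(7.25 − 0.1767×16) = 0.1767, so λ = 0.1767/4.423 = 0.03995 per s.

0.040 per s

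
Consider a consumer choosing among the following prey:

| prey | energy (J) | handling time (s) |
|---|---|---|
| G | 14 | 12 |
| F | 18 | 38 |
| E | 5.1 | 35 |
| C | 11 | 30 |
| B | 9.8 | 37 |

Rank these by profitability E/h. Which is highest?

In descending order of E/h:
G: 14/12 = 1.17 J/s
F: 18/38 = 0.474 J/s
C: 11/30 = 0.367 J/s
B: 9.8/37 = 0.265 J/s
E: 5.1/35 = 0.146 J/s

G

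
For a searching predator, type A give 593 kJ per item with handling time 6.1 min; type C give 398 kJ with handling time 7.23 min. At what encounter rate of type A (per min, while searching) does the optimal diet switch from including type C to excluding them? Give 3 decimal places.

At the threshold, the rate on type A alone equals the profitability of type C: λ·593/(1 + λ·6.1) = 398/7.23 = 55.05.
Rearranging, λ(593 − 55.05×6.1) = 55.05, so λ = 55.05/257.2 = 0.214 per min.

0.214 per min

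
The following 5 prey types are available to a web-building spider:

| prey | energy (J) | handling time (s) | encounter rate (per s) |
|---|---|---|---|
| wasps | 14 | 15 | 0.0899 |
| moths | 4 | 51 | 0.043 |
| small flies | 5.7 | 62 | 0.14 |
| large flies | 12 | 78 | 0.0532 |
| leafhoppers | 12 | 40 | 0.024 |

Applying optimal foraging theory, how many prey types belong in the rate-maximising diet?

E/h in descending order: wasps 0.933, leafhoppers 0.3, large flies 0.154, small flies 0.0919, moths 0.0784 J/s. The optimal diet is the largest prefix of this list for which every included type satisfies E_i/h_i > R on the types above it.
Rate on top 1: 0.5359. leafhoppers: 0.3 < 0.5359 → exclude; stop.
Optimal diet: wasps — 1 of 5 types.

1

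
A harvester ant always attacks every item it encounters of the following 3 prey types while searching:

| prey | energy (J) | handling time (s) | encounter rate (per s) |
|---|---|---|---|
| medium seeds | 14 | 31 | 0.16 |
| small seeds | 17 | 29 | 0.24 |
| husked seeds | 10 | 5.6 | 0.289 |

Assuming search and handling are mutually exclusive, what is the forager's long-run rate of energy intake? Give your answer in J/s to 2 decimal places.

0.63 J/s

R = (0.16×14 + 0.24×17 + 0.289×10) / (1 + 0.16×31 + 0.24×29 + 0.289×5.6) = 9.21/14.54 = 0.6335 J/s.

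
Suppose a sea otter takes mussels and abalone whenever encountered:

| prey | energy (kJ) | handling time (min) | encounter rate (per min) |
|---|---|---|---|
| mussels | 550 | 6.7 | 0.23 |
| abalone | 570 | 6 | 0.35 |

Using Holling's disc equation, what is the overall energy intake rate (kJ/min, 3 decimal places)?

R = (0.23×550 + 0.35×570) / (1 + 0.23×6.7 + 0.35×6) = 326/4.641 = 70.24 kJ/min.

70.243 kJ/min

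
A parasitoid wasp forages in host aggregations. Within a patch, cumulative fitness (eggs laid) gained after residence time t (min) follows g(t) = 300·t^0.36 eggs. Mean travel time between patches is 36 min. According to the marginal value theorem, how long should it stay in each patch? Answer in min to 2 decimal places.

By the marginal value theorem, leave when the instantaneous gain rate g'(t) equals the habitat-wide average g(t)/(T + t).
g'(t) = 0.36·300·t^-0.64. Setting 0.36·300·t^-0.64 = 300·t^0.36/(36+t) gives 0.36(36+t) = t, so 0.64·t = 0.36×36.
t* = 0.36×36/0.64 = 20.25 min.

20.25 min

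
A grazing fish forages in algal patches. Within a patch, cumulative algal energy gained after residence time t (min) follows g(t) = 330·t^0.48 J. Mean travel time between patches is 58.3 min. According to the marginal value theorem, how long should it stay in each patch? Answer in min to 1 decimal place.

53.8 min

By the marginal value theorem, leave when the instantaneous gain rate g'(t) equals the habitat-wide average g(t)/(T + t).
g'(t) = 0.48·330·t^-0.52. Setting 0.48·330·t^-0.52 = 330·t^0.48/(58.3+t) gives 0.48(58.3+t) = t, so 0.52·t = 0.48×58.3.
t* = 0.48×58.3/0.52 = 53.82 min.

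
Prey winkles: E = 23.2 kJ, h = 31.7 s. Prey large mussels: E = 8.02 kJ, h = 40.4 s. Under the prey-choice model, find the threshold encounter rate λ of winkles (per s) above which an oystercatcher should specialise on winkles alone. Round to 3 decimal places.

0.012 per s

The zero-one rule: include large mussels iff E₂/h₂ > λE₁/(1+λh₁). Equality gives the switch point.
λE₁h₂ = E₂ + λE₂h₁ ⇒ λ = E₂/(E₁h₂ − E₂h₁) = 8.02/(937.3 − 254.2) = 0.01174 per s.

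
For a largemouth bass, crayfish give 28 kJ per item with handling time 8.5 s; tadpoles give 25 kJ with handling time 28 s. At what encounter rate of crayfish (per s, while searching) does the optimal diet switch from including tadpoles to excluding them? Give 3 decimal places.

0.044 per s

The zero-one rule: include tadpoles iff E₂/h₂ > λE₁/(1+λh₁). Equality gives the switch point.
λE₁h₂ = E₂ + λE₂h₁ ⇒ λ = E₂/(E₁h₂ − E₂h₁) = 25/(784 − 212.5) = 0.04374 per s.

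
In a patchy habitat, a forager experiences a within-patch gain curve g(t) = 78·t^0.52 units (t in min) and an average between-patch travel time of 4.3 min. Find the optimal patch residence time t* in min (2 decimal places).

Optimal t* satisfies g'(t*) = g(t*)/(T + t*).
g'(t) = 0.52·78·t^-0.48. Setting 0.52·78·t^-0.48 = 78·t^0.52/(4.3+t) gives 0.52(4.3+t) = t, so 0.48·t = 0.52×4.3.
t* = 0.52×4.3/0.48 = 4.658 min.

4.66 min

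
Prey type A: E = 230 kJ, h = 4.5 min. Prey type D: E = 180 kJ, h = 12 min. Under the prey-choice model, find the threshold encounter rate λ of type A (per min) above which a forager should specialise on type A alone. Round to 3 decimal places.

At the threshold, the rate on type A alone equals the profitability of type D: λ·230/(1 + λ·4.5) = 180/12 = 15.
Rearranging, λ(230 − 15×4.5) = 15, so λ = 15/162.5 = 0.09231 per min.

0.092 per min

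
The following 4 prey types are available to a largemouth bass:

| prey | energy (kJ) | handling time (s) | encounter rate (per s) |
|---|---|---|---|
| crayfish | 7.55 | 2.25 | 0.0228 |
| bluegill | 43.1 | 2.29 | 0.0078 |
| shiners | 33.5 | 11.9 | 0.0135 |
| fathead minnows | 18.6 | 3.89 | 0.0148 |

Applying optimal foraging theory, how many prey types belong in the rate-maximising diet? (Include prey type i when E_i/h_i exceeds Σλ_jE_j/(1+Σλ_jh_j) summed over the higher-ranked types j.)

E/h in descending order: bluegill 18.8, fathead minnows 4.78, crayfish 3.36, shiners 2.82 kJ/s. The optimal diet is the largest prefix of this list for which every included type satisfies E_i/h_i > R on the types above it.
Rate on top 1: 0.3303. fathead minnows: 4.78 > 0.3303 → include.
Rate on top 2: 0.5686. crayfish: 3.36 > 0.5686 → include.
Rate on top 3: 0.6955. shiners: 2.82 > 0.6955 → include.
Optimal diet: bluegill, fathead minnows, crayfish, shiners — 4 of 4 types.

4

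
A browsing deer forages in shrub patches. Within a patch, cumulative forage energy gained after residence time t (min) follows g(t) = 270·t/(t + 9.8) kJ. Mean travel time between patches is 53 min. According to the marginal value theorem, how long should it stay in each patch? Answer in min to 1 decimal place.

22.8 min

Optimal t* satisfies g'(t*) = g(t*)/(T + t*).
g'(t) = 270·9.8/(t + 9.8)². Setting 270·9.8/(t+9.8)² = 270t/[(t+9.8)(53+t)] gives 9.8(53+t) = t(t+9.8), so t² = 9.8×53 = 519.4.
t* = √519.4 = 22.79 min.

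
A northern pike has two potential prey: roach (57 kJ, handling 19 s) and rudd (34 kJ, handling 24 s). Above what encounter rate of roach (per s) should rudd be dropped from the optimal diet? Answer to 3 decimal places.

At the threshold, the rate on roach alone equals the profitability of rudd: λ·57/(1 + λ·19) = 34/24 = 1.417.
Rearranging, λ(57 − 1.417×19) = 1.417, so λ = 1.417/30.08 = 0.04709 per s.

0.047 per s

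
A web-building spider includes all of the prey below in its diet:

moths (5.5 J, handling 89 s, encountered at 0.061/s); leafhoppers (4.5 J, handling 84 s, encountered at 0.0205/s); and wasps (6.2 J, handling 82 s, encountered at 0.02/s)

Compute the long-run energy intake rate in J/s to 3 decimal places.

Energy encountered per unit search time: 0.061×5.5 + 0.0205×4.5 + 0.02×6.2 = 0.5518 J/s.
Handling time per unit search time: 0.061×89 + 0.0205×84 + 0.02×82 = 8.791.
Rate = 0.5518/(1 + 8.791) = 0.05635 J/s.

0.056 J/s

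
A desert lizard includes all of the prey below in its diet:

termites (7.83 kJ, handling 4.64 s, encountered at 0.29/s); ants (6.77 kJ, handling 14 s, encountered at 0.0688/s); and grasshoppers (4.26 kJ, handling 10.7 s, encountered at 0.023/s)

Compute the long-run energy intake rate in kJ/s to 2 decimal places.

Energy encountered per unit search time: 0.29×7.83 + 0.0688×6.77 + 0.023×4.26 = 2.834 kJ/s.
Handling time per unit search time: 0.29×4.64 + 0.0688×14 + 0.023×10.7 = 2.555.
Rate = 2.834/(1 + 2.555) = 0.7973 kJ/s.

0.80 kJ/s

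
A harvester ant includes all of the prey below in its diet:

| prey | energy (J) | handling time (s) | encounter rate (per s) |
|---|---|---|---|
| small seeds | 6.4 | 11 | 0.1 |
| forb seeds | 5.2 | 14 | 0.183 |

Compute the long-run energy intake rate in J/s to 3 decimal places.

0.341 J/s

R = Σλ_iE_i / (1 + Σλ_ih_i)
Numerator: 0.1×6.4 + 0.183×5.2 = 1.592
Denominator: 1 + 0.1×11 + 0.183×14 = 4.662
R = 1.592/4.662 = 0.3414 J/s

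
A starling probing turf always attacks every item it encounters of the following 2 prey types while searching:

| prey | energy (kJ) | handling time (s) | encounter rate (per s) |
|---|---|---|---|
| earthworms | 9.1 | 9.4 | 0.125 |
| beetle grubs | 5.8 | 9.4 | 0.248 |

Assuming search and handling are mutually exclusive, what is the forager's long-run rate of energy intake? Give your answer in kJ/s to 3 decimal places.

0.572 kJ/s

R = (0.125×9.1 + 0.248×5.8) / (1 + 0.125×9.4 + 0.248×9.4) = 2.576/4.506 = 0.5716 kJ/s.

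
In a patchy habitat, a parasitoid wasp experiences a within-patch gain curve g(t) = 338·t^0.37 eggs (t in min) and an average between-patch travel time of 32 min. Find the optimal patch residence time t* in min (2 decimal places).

18.79 min

Optimal t* satisfies g'(t*) = g(t*)/(T + t*).
g'(t) = 0.37·338·t^-0.63. Setting 0.37·338·t^-0.63 = 338·t^0.37/(32+t) gives 0.37(32+t) = t, so 0.63·t = 0.37×32.
t* = 0.37×32/0.63 = 18.79 min.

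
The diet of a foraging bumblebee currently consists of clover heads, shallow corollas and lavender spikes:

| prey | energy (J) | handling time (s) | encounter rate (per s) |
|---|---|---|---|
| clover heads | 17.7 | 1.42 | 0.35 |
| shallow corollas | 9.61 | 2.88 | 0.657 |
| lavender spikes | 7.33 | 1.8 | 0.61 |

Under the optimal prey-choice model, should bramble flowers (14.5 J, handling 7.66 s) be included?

Intake rate on the current diet: R = (0.35×17.7 + 0.657×9.61 + 0.61×7.33) / (1 + 0.35×1.42 + 0.657×2.88 + 0.61×1.8) = 16.98/4.487 = 3.784 J/s.
bramble flowers: E/h = 14.5/7.66 = 1.893 J/s.
1.893 < 3.784, so adding bramble flowers would lower the average — exclude it.

No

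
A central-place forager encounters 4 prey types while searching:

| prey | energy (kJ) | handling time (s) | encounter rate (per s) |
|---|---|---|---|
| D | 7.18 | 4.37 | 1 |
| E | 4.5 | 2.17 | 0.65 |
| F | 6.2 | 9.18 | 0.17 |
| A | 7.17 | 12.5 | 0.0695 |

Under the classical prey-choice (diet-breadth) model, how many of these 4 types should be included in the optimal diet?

2

Profitabilities (E/h, kJ/s): E 2.07, D 1.64, F 0.675, A 0.574. Add prey in this order while the next type's profitability exceeds the intake rate on those already taken.
Rate on top 1: 1.213. D: 1.64 > 1.213 → include.
Rate on top 2: 1.49. F: 0.675 < 1.49 → exclude; stop.
Optimal diet: E, D — 2 of 4 types.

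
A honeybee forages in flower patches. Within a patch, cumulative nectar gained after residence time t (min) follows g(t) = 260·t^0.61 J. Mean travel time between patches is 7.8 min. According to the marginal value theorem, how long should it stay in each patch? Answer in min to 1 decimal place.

Optimal t* satisfies g'(t*) = g(t*)/(T + t*).
g'(t) = 0.61·260·t^-0.39. Setting 0.61·260·t^-0.39 = 260·t^0.61/(7.8+t) gives 0.61(7.8+t) = t, so 0.39·t = 0.61×7.8.
t* = 0.61×7.8/0.39 = 12.2 min.

12.2 min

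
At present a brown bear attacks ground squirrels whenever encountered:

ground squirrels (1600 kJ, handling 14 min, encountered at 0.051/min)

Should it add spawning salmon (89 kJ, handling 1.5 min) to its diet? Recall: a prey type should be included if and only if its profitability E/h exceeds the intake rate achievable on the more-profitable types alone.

Yes

Intake rate on the current diet: R = (0.051×1600) / (1 + 0.051×14) = 81.6/1.714 = 47.61 kJ/min.
spawning salmon: E/h = 89/1.5 = 59.33 kJ/min.
Since 59.33 > R, including spawning salmon increases the long-run rate.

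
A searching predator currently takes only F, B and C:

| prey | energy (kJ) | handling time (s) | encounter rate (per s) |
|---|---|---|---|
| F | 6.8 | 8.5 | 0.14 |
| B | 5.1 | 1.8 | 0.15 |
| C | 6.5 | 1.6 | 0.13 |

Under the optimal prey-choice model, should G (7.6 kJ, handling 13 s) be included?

No

Current rate: (0.14×6.8 + 0.15×5.1 + 0.13×6.5)/(1 + 0.14×8.5 + 0.15×1.8 + 0.13×1.6) = 0.9603 kJ/s.
Profitability of G: 7.6/13 = 0.5846 kJ/s.
0.5846 < 0.9603, so adding G would lower the average — exclude it.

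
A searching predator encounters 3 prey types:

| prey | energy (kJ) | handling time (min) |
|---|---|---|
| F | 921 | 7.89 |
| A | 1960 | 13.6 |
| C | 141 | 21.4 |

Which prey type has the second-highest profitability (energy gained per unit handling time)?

Profitability E/h (kJ/min): F = 921/7.89 = 117, A = 1960/13.6 = 144, C = 141/21.4 = 6.59.
Ranked: A > F > C.

F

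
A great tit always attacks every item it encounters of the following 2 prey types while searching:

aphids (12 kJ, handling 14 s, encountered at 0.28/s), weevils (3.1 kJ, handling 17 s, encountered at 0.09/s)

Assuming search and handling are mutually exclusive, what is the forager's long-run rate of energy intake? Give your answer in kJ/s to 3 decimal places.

0.564 kJ/s

Energy encountered per unit search time: 0.28×12 + 0.09×3.1 = 3.639 kJ/s.
Handling time per unit search time: 0.28×14 + 0.09×17 = 5.45.
Rate = 3.639/(1 + 5.45) = 0.5642 kJ/s.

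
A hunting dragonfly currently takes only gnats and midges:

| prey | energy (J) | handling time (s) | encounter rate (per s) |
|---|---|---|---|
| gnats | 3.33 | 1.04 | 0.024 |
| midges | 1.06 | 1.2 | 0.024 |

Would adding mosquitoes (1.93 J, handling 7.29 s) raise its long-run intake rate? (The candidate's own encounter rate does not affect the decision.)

Current rate: (0.024×3.33 + 0.024×1.06)/(1 + 0.024×1.04 + 0.024×1.2) = 0.09998 J/s.
Profitability of mosquitoes: 1.93/7.29 = 0.2647 J/s.
Since 0.2647 > R, including mosquitoes increases the long-run rate.

Yes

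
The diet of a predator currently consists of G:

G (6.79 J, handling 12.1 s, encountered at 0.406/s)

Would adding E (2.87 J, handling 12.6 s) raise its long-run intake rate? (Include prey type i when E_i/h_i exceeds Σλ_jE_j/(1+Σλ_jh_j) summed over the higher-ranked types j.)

Intake rate on the current diet: R = (0.406×6.79) / (1 + 0.406×12.1) = 2.757/5.913 = 0.4662 J/s.
E: E/h = 2.87/12.6 = 0.2278 J/s.
Since 0.2278 < R, time spent handling E is better spent searching.

No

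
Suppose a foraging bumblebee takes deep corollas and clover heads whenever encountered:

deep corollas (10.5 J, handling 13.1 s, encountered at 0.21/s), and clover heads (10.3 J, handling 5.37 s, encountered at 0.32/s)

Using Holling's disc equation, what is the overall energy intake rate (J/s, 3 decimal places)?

1.006 J/s

R = (0.21×10.5 + 0.32×10.3) / (1 + 0.21×13.1 + 0.32×5.37) = 5.501/5.469 = 1.006 J/s.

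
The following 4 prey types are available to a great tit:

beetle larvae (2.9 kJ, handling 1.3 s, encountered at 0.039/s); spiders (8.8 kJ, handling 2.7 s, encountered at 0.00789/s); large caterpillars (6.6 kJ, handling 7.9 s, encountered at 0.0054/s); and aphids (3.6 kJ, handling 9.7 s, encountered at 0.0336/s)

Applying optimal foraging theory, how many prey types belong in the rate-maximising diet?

Rank by E/h (kJ/s): spiders 3.26, beetle larvae 2.23, large caterpillars 0.835, aphids 0.371. Include each in turn until the next type's E/h falls below the running intake rate.
Rate on top 1: 0.06798. beetle larvae: 2.23 > 0.06798 → include.
Rate on top 2: 0.1703. large caterpillars: 0.835 > 0.1703 → include.
Rate on top 3: 0.1957. aphids: 0.371 > 0.1957 → include.
Optimal diet: spiders, beetle larvae, large caterpillars, aphids — 4 of 4 types.

4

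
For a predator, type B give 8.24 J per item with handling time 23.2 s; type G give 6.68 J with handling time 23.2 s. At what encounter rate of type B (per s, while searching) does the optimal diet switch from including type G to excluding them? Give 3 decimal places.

At the threshold, the rate on type B alone equals the profitability of type G: λ·8.24/(1 + λ·23.2) = 6.68/23.2 = 0.2879.
Rearranging, λ(8.24 − 0.2879×23.2) = 0.2879, so λ = 0.2879/1.56 = 0.1846 per s.

0.185 per s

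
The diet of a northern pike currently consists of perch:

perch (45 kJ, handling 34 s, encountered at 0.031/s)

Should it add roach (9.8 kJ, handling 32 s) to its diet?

Current rate: (0.031×45)/(1 + 0.031×34) = 0.6792 kJ/s.
Profitability of roach: 9.8/32 = 0.3063 kJ/s.
Since 0.3063 < R, time spent handling roach is better spent searching.

No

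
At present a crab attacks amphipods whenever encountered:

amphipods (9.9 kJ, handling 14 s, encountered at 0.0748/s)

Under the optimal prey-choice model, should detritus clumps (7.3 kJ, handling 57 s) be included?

No

On amphipods alone, R = ΣλE/(1+Σλh) = 0.7405/2.047 = 0.3617 kJ/s.
detritus clumps: E/h = 7.3/57 = 0.1281 kJ/s.
Since 0.1281 < R, time spent handling detritus clumps is better spent searching.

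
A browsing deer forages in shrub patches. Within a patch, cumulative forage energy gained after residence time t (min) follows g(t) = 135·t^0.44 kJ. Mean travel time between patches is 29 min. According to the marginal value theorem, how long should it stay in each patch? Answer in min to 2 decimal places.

Maximise g(t)/(T+t): set derivative to zero → g'(t)(T+t) = g(t).
g'(t) = 0.44·135·t^-0.56. Setting 0.44·135·t^-0.56 = 135·t^0.44/(29+t) gives 0.44(29+t) = t, so 0.56·t = 0.44×29.
t* = 0.44×29/0.56 = 22.79 min.

22.79 min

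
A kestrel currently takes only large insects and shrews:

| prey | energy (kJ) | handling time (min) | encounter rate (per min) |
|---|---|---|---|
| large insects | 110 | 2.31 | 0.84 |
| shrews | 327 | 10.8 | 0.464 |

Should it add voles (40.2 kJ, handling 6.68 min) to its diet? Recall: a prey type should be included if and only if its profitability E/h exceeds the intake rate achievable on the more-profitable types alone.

On large insects and shrews alone, R = ΣλE/(1+Σλh) = 244.1/7.952 = 30.7 kJ/min.
Profitability of voles: 40.2/6.68 = 6.018 kJ/min.
6.018 < 30.7, so adding voles would lower the average — exclude it.

No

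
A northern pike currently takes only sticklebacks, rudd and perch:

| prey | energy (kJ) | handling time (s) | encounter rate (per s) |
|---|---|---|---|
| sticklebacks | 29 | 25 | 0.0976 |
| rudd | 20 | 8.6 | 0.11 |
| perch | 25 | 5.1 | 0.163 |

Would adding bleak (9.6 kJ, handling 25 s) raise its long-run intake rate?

On sticklebacks, rudd and perch alone, R = ΣλE/(1+Σλh) = 9.105/5.217 = 1.745 kJ/s.
bleak: E/h = 9.6/25 = 0.384 kJ/s.
0.384 < 1.745, so adding bleak would lower the average — exclude it.

No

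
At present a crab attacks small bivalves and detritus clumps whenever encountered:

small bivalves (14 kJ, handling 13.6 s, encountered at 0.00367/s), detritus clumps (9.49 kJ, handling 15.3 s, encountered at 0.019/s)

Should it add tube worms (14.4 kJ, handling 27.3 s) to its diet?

Current rate: (0.00367×14 + 0.019×9.49)/(1 + 0.00367×13.6 + 0.019×15.3) = 0.1728 kJ/s.
tube worms: E/h = 14.4/27.3 = 0.5275 kJ/s.
Since 0.5275 > R, including tube worms increases the long-run rate.

Yes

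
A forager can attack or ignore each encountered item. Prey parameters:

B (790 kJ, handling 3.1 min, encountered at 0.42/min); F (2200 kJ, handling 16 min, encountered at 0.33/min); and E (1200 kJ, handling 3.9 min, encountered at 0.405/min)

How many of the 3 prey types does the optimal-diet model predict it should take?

E/h in descending order: E 308, B 255, F 138 kJ/min. The optimal diet is the largest prefix of this list for which every included type satisfies E_i/h_i > R on the types above it.
Rate on top 1: 188.4. B: 255 > 188.4 → include.
Rate on top 2: 210.7. F: 138 < 210.7 → exclude; stop.
Optimal diet: E, B — 2 of 3 types.

2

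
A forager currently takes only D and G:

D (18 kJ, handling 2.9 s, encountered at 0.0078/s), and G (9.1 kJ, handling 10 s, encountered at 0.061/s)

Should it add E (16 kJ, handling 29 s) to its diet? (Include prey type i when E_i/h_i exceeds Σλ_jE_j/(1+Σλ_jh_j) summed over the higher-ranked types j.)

Intake rate on the current diet: R = (0.0078×18 + 0.061×9.1) / (1 + 0.0078×2.9 + 0.061×10) = 0.6955/1.633 = 0.426 kJ/s.
Profitability of E: 16/29 = 0.5517 kJ/s.
0.5517 > 0.426, so adding E raises the average — include it.

Yes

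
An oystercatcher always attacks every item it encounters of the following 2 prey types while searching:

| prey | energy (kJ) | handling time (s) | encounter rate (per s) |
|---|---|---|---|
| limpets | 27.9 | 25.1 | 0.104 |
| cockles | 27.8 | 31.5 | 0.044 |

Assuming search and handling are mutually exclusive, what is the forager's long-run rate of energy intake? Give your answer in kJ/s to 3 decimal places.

R = Σλ_iE_i / (1 + Σλ_ih_i)
Numerator: 0.104×27.9 + 0.044×27.8 = 4.125
Denominator: 1 + 0.104×25.1 + 0.044×31.5 = 4.996
R = 4.125/4.996 = 0.8256 kJ/s

0.826 kJ/s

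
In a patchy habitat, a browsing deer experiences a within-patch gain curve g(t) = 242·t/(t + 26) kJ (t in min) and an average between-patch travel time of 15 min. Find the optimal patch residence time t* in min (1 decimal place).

By the marginal value theorem, leave when the instantaneous gain rate g'(t) equals the habitat-wide average g(t)/(T + t).
g'(t) = 242·26/(t + 26)². Setting 242·26/(t+26)² = 242t/[(t+26)(15+t)] gives 26(15+t) = t(t+26), so t² = 26×15 = 390.
t* = √390 = 19.75 min.

19.7 min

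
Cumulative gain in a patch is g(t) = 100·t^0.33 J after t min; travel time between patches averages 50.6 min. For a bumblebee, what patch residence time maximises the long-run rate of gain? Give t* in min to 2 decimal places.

Optimal t* satisfies g'(t*) = g(t*)/(T + t*).
g'(t) = 0.33·100·t^-0.67. Setting 0.33·100·t^-0.67 = 100·t^0.33/(50.6+t) gives 0.33(50.6+t) = t, so 0.67·t = 0.33×50.6.
t* = 0.33×50.6/0.67 = 24.92 min.

24.92 min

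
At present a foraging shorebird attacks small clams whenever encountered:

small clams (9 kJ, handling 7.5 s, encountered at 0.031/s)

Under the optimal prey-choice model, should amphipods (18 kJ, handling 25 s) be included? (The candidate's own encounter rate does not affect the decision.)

Yes

Current rate: (0.031×9)/(1 + 0.031×7.5) = 0.2264 kJ/s.
amphipods: E/h = 18/25 = 0.72 kJ/s.
0.72 > 0.2264, so adding amphipods raises the average — include it.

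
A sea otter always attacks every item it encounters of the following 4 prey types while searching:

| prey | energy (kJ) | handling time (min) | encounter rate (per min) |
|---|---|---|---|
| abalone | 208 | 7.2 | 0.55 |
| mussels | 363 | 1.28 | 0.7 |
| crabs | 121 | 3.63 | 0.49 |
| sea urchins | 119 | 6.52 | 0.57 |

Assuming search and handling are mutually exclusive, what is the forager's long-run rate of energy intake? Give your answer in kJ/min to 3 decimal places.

R = Σλ_iE_i / (1 + Σλ_ih_i)
Numerator: 0.55×208 + 0.7×363 + 0.49×121 + 0.57×119 = 495.6
Denominator: 1 + 0.55×7.2 + 0.7×1.28 + 0.49×3.63 + 0.57×6.52 = 11.35
R = 495.6/11.35 = 43.66 kJ/min

43.663 kJ/min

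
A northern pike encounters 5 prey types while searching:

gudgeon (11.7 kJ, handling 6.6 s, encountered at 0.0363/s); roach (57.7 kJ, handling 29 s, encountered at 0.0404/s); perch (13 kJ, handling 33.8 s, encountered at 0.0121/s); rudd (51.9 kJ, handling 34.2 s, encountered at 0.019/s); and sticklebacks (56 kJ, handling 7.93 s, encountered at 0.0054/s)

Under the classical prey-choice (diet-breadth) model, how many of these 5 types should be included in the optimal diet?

E/h in descending order: sticklebacks 7.06, roach 1.99, gudgeon 1.77, rudd 1.52, perch 0.385 kJ/s. The optimal diet is the largest prefix of this list for which every included type satisfies E_i/h_i > R on the types above it.
Rate on top 1: 0.29. roach: 1.99 > 0.29 → include.
Rate on top 2: 1.189. gudgeon: 1.77 > 1.189 → include.
Rate on top 3: 1.246. rudd: 1.52 > 1.246 → include.
Rate on top 4: 1.303. perch: 0.385 < 1.303 → exclude; stop.
Optimal diet: sticklebacks, roach, gudgeon, rudd — 4 of 5 types.

4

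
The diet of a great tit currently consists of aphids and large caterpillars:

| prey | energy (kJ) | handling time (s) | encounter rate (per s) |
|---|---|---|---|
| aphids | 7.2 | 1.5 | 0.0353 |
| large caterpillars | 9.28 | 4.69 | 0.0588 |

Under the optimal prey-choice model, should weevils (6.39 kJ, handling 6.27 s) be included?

Intake rate on the current diet: R = (0.0353×7.2 + 0.0588×9.28) / (1 + 0.0353×1.5 + 0.0588×4.69) = 0.7998/1.329 = 0.6019 kJ/s.
weevils: E/h = 6.39/6.27 = 1.019 kJ/s.
Since 1.019 > R, including weevils increases the long-run rate.

Yes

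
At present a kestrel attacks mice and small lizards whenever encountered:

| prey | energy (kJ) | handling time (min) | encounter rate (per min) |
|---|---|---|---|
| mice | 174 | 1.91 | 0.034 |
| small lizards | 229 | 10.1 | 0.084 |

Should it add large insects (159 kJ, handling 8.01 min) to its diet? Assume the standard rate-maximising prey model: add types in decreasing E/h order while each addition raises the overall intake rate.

Intake rate on the current diet: R = (0.034×174 + 0.084×229) / (1 + 0.034×1.91 + 0.084×10.1) = 25.15/1.913 = 13.15 kJ/min.
Profitability of large insects: 159/8.01 = 19.85 kJ/min.
19.85 > 13.15, so adding large insects raises the average — include it.

Yes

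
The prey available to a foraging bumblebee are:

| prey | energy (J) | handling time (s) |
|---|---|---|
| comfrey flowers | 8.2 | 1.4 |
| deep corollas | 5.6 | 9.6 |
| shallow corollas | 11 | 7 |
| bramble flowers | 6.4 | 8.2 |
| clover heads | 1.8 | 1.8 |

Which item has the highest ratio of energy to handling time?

comfrey flowers

In descending order of E/h:
comfrey flowers: 8.2/1.4 = 5.86 J/s
shallow corollas: 11/7 = 1.57 J/s
clover heads: 1.8/1.8 = 1 J/s
bramble flowers: 6.4/8.2 = 0.78 J/s
deep corollas: 5.6/9.6 = 0.583 J/s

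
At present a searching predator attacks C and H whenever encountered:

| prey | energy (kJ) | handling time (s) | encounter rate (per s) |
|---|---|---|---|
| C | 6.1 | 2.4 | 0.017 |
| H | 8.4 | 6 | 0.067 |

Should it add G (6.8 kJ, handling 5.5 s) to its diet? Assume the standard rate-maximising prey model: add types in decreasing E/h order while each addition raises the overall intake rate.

On C and H alone, R = ΣλE/(1+Σλh) = 0.6665/1.443 = 0.4619 kJ/s.
Profitability of G: 6.8/5.5 = 1.236 kJ/s.
1.236 > 0.4619, so adding G raises the average — include it.

Yes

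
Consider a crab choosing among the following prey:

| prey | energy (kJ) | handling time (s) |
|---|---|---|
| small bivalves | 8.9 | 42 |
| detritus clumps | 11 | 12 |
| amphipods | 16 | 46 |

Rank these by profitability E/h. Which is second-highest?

Profitability E/h (kJ/s): small bivalves = 8.9/42 = 0.212, detritus clumps = 11/12 = 0.917, amphipods = 16/46 = 0.348.
Ranked: detritus clumps > amphipods > small bivalves.

amphipods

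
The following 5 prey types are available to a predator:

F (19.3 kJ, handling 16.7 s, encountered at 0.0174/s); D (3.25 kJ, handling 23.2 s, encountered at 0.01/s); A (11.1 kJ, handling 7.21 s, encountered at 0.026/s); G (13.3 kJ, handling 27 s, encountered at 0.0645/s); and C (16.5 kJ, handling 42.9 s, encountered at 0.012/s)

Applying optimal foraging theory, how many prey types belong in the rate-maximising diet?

3

Profitabilities (E/h, kJ/s): A 1.54, F 1.16, G 0.493, C 0.385, D 0.14. Add prey in this order while the next type's profitability exceeds the intake rate on those already taken.
Rate on top 1: 0.243. F: 1.16 > 0.243 → include.
Rate on top 2: 0.4225. G: 0.493 > 0.4225 → include.
Rate on top 3: 0.4604. C: 0.385 < 0.4604 → exclude; stop.
Optimal diet: A, F, G — 3 of 5 types.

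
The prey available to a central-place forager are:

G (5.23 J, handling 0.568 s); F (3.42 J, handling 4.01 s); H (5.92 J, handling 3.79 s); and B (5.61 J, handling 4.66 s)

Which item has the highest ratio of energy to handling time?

Profitability E/h (J/s): G = 5.23/0.568 = 9.21, F = 3.42/4.01 = 0.853, H = 5.92/3.79 = 1.56, B = 5.61/4.66 = 1.2.
Ranked: G > H > B > F.

G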